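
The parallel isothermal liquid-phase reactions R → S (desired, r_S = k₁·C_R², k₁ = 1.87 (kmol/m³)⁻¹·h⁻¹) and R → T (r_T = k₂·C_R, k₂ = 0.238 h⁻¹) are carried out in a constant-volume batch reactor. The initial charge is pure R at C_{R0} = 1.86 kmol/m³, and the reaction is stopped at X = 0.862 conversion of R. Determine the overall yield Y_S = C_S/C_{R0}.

0.750

C_R = C_{R0}(1−X) = 0.2567 kmol/m³.
Along a PFR/batch, dC_T/dC_R = −r_T/(r_S+r_T) = −k₂/(k₂+k₁·C_R).
Integrating from C_{R0} to C_R: C_T = (0.238/1.87)·ln[(0.238+1.87·1.86)/(0.238+1.87·0.257)] = 0.1273·ln(3.716/0.7180) = 0.2092 kmol/m³.
Then C_S = (C_{R0}−C_R) − C_T = 1.603 − 0.2092 = 1.394 kmol/m³.
Y_S = C_S/C_{R0} = 1.394/1.86 = 0.750.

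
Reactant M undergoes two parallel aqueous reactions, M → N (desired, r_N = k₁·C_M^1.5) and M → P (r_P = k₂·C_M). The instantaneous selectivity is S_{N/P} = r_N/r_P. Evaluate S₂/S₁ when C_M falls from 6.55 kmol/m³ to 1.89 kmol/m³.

0.537

S_{N/P} = (k₁/k₂)·C_M^0.5, so S₂/S₁ = (C_{M,2}/C_{M,1})^0.5.
= (1.89/6.55)^0.5 = (0.2885)^0.5 = 0.537.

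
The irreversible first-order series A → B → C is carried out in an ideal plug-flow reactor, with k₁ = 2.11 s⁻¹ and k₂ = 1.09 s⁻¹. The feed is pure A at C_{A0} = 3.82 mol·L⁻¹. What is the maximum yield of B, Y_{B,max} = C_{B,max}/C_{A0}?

At the optimum, C_{B,max}/C_{A0} = (k₁/k₂)^[k₂/(k₂−k₁)].
= (2.11/1.09)^(1.09/(1.09−2.11)) = (1.936)^(-1.069) = 0.4937.

0.494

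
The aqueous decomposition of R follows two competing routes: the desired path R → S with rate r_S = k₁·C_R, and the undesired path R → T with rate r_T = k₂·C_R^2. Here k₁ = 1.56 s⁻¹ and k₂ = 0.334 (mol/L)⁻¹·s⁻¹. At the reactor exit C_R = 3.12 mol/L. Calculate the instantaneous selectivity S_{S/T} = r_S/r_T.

1.50

S_{S/T} = r_S/r_T = (k₁·C_R)/(k₂·C_R^2) = (k₁/k₂)·C_R⁻¹.
= (1.56×3.120) / (0.334×3.120^2) = 4.867/3.251 = 1.50.
The undesired path is higher order in R, so low C_R (CSTR or dilute feed) favours S.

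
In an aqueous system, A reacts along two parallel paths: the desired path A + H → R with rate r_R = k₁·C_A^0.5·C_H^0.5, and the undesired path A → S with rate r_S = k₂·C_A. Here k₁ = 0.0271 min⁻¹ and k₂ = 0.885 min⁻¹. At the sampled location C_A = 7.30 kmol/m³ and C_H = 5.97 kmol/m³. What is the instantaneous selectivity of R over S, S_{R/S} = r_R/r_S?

S_{R/S} = r_R/r_S = (k₁·C_A^0.5·C_H^0.5)/(k₂·C_A) = (k₁/k₂)·C_A^-0.5·C_H^0.5.
= (0.0271×7.300^0.5×5.970^0.5) / (0.885×7.300) = 0.1789/6.460 = 0.0277.

0.0277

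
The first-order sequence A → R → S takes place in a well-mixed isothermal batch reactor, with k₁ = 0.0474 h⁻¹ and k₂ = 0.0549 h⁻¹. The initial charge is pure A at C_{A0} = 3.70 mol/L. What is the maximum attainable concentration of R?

For a first-order series the maximum intermediate yield is C_{R,max}/C_{A0} = (k₁/k₂)^[k₂/(k₂−k₁)].
= (0.0474/0.0549)^(0.0549/(0.0549−0.0474)) = (0.8634)^(7.320) = 0.3412.
C_{R,max} = 0.3412×3.70 = 1.26 mol/L.

1.26 mol/L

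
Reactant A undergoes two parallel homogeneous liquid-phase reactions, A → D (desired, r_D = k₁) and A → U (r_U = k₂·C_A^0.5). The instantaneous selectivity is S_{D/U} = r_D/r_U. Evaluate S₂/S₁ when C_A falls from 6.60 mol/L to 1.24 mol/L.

S_{D/U} = (k₁/k₂)·C_A^-0.5, so S₂/S₁ = (C_{A,2}/C_{A,1})^-0.5.
= (1.24/6.60)^(-0.5) = (0.1879)^(-0.5) = 2.31.
Selectivity toward D rises as C_A falls — low-concentration operation is favoured.

2.31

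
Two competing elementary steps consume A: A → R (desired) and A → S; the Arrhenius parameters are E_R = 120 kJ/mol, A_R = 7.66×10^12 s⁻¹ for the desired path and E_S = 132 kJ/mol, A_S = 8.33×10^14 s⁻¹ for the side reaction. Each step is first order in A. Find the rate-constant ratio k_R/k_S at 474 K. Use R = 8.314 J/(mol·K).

With equal orders, S_{R/S} = k_R/k_S = (A_R/A_S)·exp[(E_S−E_R)/(RT)].
(E_S−E_R)/(RT) = (132−120)×10³/(8.314×474) = 12000/3941 = 3.045.
k_R/k_S = (7.66×10^12/8.33×10^14)·exp(3.045) = 0.009196 × 21.01 = 0.193.

0.193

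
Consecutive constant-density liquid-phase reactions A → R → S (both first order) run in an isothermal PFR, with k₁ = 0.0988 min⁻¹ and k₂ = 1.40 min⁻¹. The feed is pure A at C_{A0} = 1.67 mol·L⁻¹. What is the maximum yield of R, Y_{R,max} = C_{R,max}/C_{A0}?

At the optimum, C_{R,max}/C_{A0} = (k₁/k₂)^[k₂/(k₂−k₁)].
= (0.0988/1.40)^(1.40/(1.40−0.0988)) = (0.07057)^(1.076) = 0.05770.

0.0577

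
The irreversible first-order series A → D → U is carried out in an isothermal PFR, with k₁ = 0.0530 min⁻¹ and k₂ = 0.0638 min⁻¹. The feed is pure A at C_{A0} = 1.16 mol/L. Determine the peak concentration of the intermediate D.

At the optimum, C_{D,max}/C_{A0} = (k₁/k₂)^[k₂/(k₂−k₁)].
= (0.0530/0.0638)^(0.0638/(0.0638−0.0530)) = (0.8307)^(5.907) = 0.3343.
C_{D,max} = 0.3343×1.16 = 0.388 mol/L.

0.388 mol/L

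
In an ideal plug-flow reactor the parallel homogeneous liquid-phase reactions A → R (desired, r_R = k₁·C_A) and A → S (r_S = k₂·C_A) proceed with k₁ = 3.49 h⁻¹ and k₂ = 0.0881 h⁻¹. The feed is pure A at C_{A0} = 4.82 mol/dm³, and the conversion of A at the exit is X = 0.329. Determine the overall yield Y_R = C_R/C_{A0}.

C_A = C_{A0}(1−X) = 3.234 mol/dm³.
Both paths are first order in A, so the instantaneous fraction to R is constant: dC_R/d(−C_A) = k₁/(k₁+k₂) = 0.9754.
C_R = 0.9754·(C_{A0}−C_A) = 0.9754×1.586 = 1.55 mol/dm³.
Y_R = C_R/C_{A0} = 1.547/4.82 = 0.321.

0.321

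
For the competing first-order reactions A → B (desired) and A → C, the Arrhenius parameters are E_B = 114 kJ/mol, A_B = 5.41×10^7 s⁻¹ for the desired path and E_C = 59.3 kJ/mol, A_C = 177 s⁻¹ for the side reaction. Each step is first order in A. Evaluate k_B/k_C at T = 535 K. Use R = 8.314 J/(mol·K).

Since both paths have the same order in A, the concentration cancels and S_{B/C} = k_B/k_C = (A_B/A_C)·exp[(E_C−E_B)/(RT)].
(E_C−E_B)/(RT) = (59.3−114)×10³/(8.314×535) = -54700/4448 = -12.30.
k_B/k_C = (5.41×10^7/177)·exp(-12.30) = 3.056×10^5 × 4.562×10^-6 = 1.39.

1.39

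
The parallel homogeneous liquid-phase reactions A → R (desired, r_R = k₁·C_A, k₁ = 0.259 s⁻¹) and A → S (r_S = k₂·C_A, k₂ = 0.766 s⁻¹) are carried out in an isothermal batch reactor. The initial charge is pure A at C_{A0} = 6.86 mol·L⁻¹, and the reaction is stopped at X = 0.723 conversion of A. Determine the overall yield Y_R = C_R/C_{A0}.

0.183

C_A = C_{A0}(1−X) = 1.900 mol·L⁻¹.
Both paths are first order in A, so the instantaneous fraction to R is constant: dC_R/d(−C_A) = k₁/(k₁+k₂) = 0.2527.
C_R = 0.2527·(C_{A0}−C_A) = 0.2527×4.960 = 1.25 mol·L⁻¹.
Y_R = C_R/C_{A0} = 1.253/6.86 = 0.183.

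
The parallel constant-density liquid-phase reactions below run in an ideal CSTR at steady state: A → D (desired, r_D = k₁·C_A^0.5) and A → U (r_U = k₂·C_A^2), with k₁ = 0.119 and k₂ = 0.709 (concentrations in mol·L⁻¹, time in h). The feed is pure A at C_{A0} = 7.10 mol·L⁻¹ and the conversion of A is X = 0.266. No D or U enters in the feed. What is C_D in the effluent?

0.0263 mol·L⁻¹

Exit C_A = C_{A0}(1−X) = 7.10×0.734 = 5.211 mol·L⁻¹.
A CSTR operates uniformly at the exit composition, giving r_D = 0.2717 and r_U = 19.26 (each k·C_A^n at C_A = 5.211).
Fraction of consumed A going to D: r_D/(r_D+r_U) = 0.01391.
C_D = 0.01391·C_{A0}·X = 0.01391×7.10×0.266 = 0.0263 mol·L⁻¹.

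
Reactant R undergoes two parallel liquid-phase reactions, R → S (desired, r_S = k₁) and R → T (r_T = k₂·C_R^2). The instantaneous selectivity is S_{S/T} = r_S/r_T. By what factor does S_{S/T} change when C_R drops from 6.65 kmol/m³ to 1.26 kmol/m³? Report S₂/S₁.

S_{S/T} = (k₁/k₂)·C_R^-2, so S₂/S₁ = (C_{R,2}/C_{R,1})^-2.
= (1.26/6.65)^(-2) = (0.1895)^(-2) = 27.9.
Selectivity toward S rises as C_R falls — low-concentration operation is favoured.

27.9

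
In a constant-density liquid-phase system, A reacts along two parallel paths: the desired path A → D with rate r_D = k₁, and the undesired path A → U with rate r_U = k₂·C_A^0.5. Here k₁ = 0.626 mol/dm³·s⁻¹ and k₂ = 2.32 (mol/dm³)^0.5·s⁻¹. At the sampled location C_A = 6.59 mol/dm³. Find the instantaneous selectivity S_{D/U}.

S_{D/U} = r_D/r_U = (k₁)/(k₂·C_A^0.5) = (k₁/k₂)·C_A^-0.5.
= (0.626) / (2.32×6.590^0.5) = 0.6260/5.956 = 0.105.

0.105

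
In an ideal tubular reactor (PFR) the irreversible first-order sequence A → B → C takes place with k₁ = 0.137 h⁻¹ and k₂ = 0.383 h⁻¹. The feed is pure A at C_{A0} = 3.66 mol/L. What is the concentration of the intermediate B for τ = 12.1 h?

0.369 mol/L

Solving the coupled first-order balances gives C_B(τ) = [k₁/(k₂−k₁)]·C_{A0}·(e^(−k₁τ) − e^(−k₂τ)).
e^(−k₁τ) = e^(−0.137×12.1) = e^(−1.658) = 0.1906; e^(−k₂τ) = e^(−4.634) = 0.009713.
C_B = 0.137×3.66/(0.383−0.137) × (0.1906−0.009713) = 2.038×0.1809 = 0.3687 mol/L.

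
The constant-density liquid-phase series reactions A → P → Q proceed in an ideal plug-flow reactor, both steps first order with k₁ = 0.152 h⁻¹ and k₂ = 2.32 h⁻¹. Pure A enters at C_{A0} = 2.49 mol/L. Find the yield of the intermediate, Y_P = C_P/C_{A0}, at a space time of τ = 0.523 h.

The intermediate concentration in a first-order A→B→C sequence is C_P = k₁C_{A0}(e^(−k₁τ) − e^(−k₂τ))/(k₂−k₁).
e^(−k₁τ) = e^(−0.152×0.523) = e^(−0.07950) = 0.9236; e^(−k₂τ) = e^(−1.213) = 0.2972.
C_P = 0.152×2.49/(2.32−0.152) × (0.9236−0.2972) = 0.1746×0.6264 = 0.1094 mol/L.
Y_P = C_P/C_{A0} = 0.1094/2.49 = 0.0439.

0.0439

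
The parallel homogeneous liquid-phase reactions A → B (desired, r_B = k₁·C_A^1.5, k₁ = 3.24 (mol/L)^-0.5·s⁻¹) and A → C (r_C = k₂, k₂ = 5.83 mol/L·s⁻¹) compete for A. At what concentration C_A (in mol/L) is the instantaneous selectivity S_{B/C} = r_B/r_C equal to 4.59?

4.09 mol/L

S_{B/C} = (k₁/k₂)·C_A^1.5 ⇒ C_A = (S·k₂/k₁)^(1/1.5).
= (4.59×5.83/3.24)^(0.6667) = (8.259)^(0.6667) = 4.09 mol/L.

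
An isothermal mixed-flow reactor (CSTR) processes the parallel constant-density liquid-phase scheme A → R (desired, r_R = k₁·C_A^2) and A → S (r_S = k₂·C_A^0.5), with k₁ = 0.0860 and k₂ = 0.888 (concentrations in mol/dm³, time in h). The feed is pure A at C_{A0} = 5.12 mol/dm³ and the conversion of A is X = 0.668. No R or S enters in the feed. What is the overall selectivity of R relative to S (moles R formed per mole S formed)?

0.215

Exit C_A = C_{A0}(1−X) = 5.12×0.332 = 1.700 mol/dm³.
Rates in a CSTR are evaluated at the outlet concentration: r_R = 0.0860×1.700^2 = 0.2485, r_S = 0.888×1.700^0.5 = 1.158.
Overall selectivity = C_R/C_S = r_Rτ/(r_Sτ) = r_R/r_S = 0.215.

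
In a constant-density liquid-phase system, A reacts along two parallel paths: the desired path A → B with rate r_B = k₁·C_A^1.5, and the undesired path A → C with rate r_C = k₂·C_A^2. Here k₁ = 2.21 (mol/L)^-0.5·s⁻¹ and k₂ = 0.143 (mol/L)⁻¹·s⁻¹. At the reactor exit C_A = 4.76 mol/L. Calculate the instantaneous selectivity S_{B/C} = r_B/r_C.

S_{B/C} = r_B/r_C = (k₁·C_A^1.5)/(k₂·C_A^2) = (k₁/k₂)·C_A^-0.5.
= (2.21×4.760^1.5) / (0.143×4.760^2) = 22.95/3.240 = 7.08.
The undesired path is higher order in A, so low C_A (CSTR or dilute feed) favours B.

7.08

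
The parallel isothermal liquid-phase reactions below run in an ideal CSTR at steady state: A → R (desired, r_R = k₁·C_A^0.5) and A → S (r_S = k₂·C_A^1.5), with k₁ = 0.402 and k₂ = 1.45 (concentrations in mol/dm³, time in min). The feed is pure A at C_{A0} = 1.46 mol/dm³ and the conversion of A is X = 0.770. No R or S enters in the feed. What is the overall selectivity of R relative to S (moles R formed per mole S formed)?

Exit C_A = C_{A0}(1−X) = 1.46×0.230 = 0.3358 mol/dm³.
Rates in a CSTR are evaluated at the outlet concentration: r_R = 0.402×0.3358^0.5 = 0.2330, r_S = 1.45×0.3358^1.5 = 0.2822.
Overall selectivity = C_R/C_S = r_Rτ/(r_Sτ) = r_R/r_S = 0.826.

0.826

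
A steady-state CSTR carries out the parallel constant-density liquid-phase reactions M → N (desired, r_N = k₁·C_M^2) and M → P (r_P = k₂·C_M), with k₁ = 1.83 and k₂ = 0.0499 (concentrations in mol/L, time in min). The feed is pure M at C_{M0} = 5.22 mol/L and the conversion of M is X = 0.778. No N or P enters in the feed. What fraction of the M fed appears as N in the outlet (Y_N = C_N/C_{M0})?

Exit C_M = C_{M0}(1−X) = 5.22×0.222 = 1.159 mol/L.
In a CSTR the entire volume is at exit conditions, so r_N = 1.83×1.159^2 = 2.458 and r_P = 0.0499×1.159 = 0.05783.
Fraction of consumed M going to N: r_N/(r_N+r_P) = 0.9770.
C_N = 0.9770·C_{M0}·X = 0.9770×5.22×0.778 = 3.97 mol/L; Y_N = C_N/C_{M0} = 0.760.

0.760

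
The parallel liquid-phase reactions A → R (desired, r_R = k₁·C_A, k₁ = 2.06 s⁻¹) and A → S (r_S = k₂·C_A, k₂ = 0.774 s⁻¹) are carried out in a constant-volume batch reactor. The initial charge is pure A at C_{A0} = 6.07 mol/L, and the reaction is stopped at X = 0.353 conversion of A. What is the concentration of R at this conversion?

1.56 mol/L

C_A = C_{A0}(1−X) = 3.927 mol/L.
Both paths are first order in A, so the instantaneous fraction to R is constant: dC_R/d(−C_A) = k₁/(k₁+k₂) = 0.7269.
C_R = 0.7269·(C_{A0}−C_A) = 0.7269×2.143 = 1.56 mol/L.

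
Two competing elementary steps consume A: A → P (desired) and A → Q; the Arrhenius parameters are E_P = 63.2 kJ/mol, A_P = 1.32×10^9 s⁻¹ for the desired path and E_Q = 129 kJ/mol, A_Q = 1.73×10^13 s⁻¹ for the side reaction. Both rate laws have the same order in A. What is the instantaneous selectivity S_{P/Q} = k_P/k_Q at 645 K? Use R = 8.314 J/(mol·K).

Since both paths have the same order in A, the concentration cancels and S_{P/Q} = k_P/k_Q = (A_P/A_Q)·exp[(E_Q−E_P)/(RT)].
(E_Q−E_P)/(RT) = (129−63.2)×10³/(8.314×645) = 65800/5363 = 12.27.
k_P/k_Q = (1.32×10^9/1.73×10^13)·exp(12.27) = 7.630×10^-5 × 2.133×10^5 = 16.3.

16.3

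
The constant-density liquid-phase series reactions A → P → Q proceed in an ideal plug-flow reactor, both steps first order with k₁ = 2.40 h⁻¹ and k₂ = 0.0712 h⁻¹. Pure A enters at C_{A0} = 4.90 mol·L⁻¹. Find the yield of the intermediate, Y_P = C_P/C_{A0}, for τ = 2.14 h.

The intermediate concentration in a first-order A→B→C sequence is C_P = k₁C_{A0}(e^(−k₁τ) − e^(−k₂τ))/(k₂−k₁).
e^(−k₁τ) = e^(−2.40×2.14) = e^(−5.136) = 0.005881; e^(−k₂τ) = e^(−0.1524) = 0.8587.
C_P = 2.40×4.90/(0.0712−2.40) × (0.005881−0.8587) = (-5.050)×(-0.8528) = 4.306 mol·L⁻¹.
Y_P = C_P/C_{A0} = 4.306/4.90 = 0.879.

0.879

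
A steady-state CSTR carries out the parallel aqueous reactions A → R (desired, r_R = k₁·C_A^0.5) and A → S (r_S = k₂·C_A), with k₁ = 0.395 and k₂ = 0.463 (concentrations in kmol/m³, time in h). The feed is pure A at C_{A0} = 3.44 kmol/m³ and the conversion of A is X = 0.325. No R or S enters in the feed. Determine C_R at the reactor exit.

Exit C_A = C_{A0}(1−X) = 3.44×0.675 = 2.322 kmol/m³.
A CSTR operates uniformly at the exit composition, giving r_R = 0.6019 and r_S = 1.075 (each k·C_A^n at C_A = 2.322).
Fraction of consumed A going to R: r_R/(r_R+r_S) = 0.3589.
C_R = 0.3589·C_{A0}·X = 0.3589×3.44×0.325 = 0.401 kmol/m³.

0.401 kmol/m³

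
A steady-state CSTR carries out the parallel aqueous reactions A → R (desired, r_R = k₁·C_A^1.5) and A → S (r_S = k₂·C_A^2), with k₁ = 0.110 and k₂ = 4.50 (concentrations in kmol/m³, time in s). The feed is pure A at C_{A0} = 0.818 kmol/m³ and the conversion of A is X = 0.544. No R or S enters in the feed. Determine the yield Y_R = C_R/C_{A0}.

0.0209

Exit C_A = C_{A0}(1−X) = 0.818×0.456 = 0.3730 kmol/m³.
In a CSTR the entire volume is at exit conditions, so r_R = 0.110×0.3730^1.5 = 0.02506 and r_S = 4.50×0.3730^2 = 0.6261.
Fraction of consumed A going to R: r_R/(r_R+r_S) = 0.03848.
C_R = 0.03848·C_{A0}·X = 0.03848×0.818×0.544 = 0.0171 kmol/m³; Y_R = C_R/C_{A0} = 0.0209.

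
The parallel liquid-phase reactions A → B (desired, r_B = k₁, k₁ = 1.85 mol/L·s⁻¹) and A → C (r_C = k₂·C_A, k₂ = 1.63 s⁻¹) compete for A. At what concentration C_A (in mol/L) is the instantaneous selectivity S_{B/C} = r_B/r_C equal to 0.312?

S_{B/C} = (k₁/k₂)·C_A⁻¹ ⇒ C_A = (S·k₂/k₁)^(-1).
= (0.312×1.63/1.85)^(-1) = (0.2749)^(-1) = 3.64 mol/L.

3.64 mol/L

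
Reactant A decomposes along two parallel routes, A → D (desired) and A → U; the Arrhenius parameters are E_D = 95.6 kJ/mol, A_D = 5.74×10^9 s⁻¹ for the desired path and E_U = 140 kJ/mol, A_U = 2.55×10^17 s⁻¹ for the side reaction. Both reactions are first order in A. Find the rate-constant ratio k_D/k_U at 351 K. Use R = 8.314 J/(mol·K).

0.0912

k_D/k_U = (A_D/A_U)·exp[−(E_D−E_U)/(RT)] = (A_D/A_U)·exp[(E_U−E_D)/(RT)].
(E_U−E_D)/(RT) = (140−95.6)×10³/(8.314×351) = 44400/2918 = 15.21.
k_D/k_U = (5.74×10^9/2.55×10^17)·exp(15.21) = 2.251×10^-8 × 4.052×10^6 = 0.0912.
Since E_D < E_U, lowering the temperature improves selectivity toward D.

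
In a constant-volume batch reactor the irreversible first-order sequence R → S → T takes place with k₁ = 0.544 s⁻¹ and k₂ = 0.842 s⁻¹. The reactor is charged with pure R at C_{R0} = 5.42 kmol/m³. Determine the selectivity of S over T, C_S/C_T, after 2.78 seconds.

The intermediate concentration in a first-order A→B→C sequence is C_S = k₁C_{R0}(e^(−k₁t) − e^(−k₂t))/(k₂−k₁).
e^(−k₁t) = e^(−0.544×2.78) = e^(−1.512) = 0.2204; e^(−k₂t) = e^(−2.341) = 0.09625.
C_S = 0.544×5.42/(0.842−0.544) × (0.2204−0.09625) = 9.894×0.1241 = 1.228 kmol/m³.
C_R = C_{R0}e^(−k₁t) = 1.195 kmol/m³, so C_T = C_{R0}−C_R−C_S = 2.997 kmol/m³; C_S/C_T = 0.410.

0.410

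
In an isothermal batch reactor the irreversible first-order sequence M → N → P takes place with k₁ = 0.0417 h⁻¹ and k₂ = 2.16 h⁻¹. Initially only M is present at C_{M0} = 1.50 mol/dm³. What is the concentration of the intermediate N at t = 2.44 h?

For first-order series with pure M initially, C_N(t) = k₁C_{M0}/(k₂−k₁)·(e^(−k₁t) − e^(−k₂t)).
e^(−k₁t) = e^(−0.0417×2.44) = e^(−0.1017) = 0.9033; e^(−k₂t) = e^(−5.270) = 0.005142.
C_N = 0.0417×1.50/(2.16−0.0417) × (0.9033−0.005142) = 0.02953×0.8981 = 0.02652 mol/dm³.

0.0265 mol/dm³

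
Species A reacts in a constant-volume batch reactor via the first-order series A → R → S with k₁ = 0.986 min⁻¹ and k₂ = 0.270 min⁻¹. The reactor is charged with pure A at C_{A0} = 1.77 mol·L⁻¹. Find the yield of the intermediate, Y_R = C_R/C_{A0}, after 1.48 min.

For first-order series with pure A initially, C_R(t) = k₁C_{A0}/(k₂−k₁)·(e^(−k₁t) − e^(−k₂t)).
e^(−k₁t) = e^(−0.986×1.48) = e^(−1.459) = 0.2324; e^(−k₂t) = e^(−0.3996) = 0.6706.
C_R = 0.986×1.77/(0.270−0.986) × (0.2324−0.6706) = (-2.437)×(-0.4382) = 1.068 mol·L⁻¹.
Y_R = C_R/C_{A0} = 1.068/1.77 = 0.603.

0.603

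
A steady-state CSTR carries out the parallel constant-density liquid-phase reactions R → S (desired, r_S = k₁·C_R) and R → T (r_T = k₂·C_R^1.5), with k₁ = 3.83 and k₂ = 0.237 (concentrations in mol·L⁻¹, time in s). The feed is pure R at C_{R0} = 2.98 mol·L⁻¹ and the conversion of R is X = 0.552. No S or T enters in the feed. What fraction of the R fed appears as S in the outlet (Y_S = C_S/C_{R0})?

0.515

Exit C_R = C_{R0}(1−X) = 2.98×0.448 = 1.335 mol·L⁻¹.
A CSTR operates uniformly at the exit composition, giving r_S = 5.113 and r_T = 0.3656 (each k·C_R^n at C_R = 1.335).
Fraction of consumed R going to S: r_S/(r_S+r_T) = 0.9333.
C_S = 0.9333·C_{R0}·X = 0.9333×2.98×0.552 = 1.54 mol·L⁻¹; Y_S = C_S/C_{R0} = 0.515.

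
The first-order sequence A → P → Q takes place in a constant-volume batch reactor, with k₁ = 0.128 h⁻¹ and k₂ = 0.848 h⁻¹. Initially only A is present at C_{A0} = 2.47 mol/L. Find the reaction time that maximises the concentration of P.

Setting dC_P/dt = 0 gives t_opt = ln(k₂/k₁)/(k₂−k₁).
= ln(0.848/0.128)/(0.848−0.128) = ln(6.625)/0.7200 = 1.891/0.7200 = 2.63 h.

2.63 h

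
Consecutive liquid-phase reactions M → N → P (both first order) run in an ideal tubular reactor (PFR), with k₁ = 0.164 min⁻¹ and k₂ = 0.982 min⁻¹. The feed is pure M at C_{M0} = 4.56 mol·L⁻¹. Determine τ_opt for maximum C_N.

2.19 min

For first-order series the maximum of C_N occurs at τ_opt = ln(k₂/k₁)/(k₂−k₁).
= ln(0.982/0.164)/(0.982−0.164) = ln(5.988)/0.8180 = 1.790/0.8180 = 2.19 min.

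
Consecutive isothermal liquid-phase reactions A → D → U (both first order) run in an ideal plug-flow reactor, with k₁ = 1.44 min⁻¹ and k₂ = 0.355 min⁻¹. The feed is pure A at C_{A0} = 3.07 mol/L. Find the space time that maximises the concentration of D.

1.29 min

Setting dC_D/dτ = 0 gives τ_opt = ln(k₂/k₁)/(k₂−k₁).
= ln(0.355/1.44)/(0.355−1.44) = ln(0.2465)/-1.085 = -1.400/-1.085 = 1.29 min.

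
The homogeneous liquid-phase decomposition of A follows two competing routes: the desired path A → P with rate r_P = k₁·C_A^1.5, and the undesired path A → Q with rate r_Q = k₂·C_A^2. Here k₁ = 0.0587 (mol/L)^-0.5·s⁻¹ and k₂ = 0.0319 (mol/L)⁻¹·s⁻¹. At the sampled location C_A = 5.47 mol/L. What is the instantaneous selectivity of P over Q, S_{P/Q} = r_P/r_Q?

0.787

S_{P/Q} = r_P/r_Q = (k₁·C_A^1.5)/(k₂·C_A^2) = (k₁/k₂)·C_A^-0.5.
= (0.0587×5.470^1.5) / (0.0319×5.470^2) = 0.7510/0.9545 = 0.787.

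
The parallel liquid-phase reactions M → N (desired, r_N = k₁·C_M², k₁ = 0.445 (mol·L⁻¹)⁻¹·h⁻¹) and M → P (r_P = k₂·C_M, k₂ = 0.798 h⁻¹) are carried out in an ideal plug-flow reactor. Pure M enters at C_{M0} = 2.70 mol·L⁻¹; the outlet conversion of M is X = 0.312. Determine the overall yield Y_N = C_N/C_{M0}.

0.174

C_M = C_{M0}(1−X) = 1.858 mol·L⁻¹.
Along a PFR/batch, dC_P/dC_M = −r_P/(r_N+r_P) = −k₂/(k₂+k₁·C_M).
Integrating from C_{M0} to C_M: C_P = (0.798/0.445)·ln[(0.798+0.445·2.70)/(0.798+0.445·1.86)] = 1.793·ln(2.000/1.625) = 0.3723 mol·L⁻¹.
Then C_N = (C_{M0}−C_M) − C_P = 0.8424 − 0.3723 = 0.4701 mol·L⁻¹.
Y_N = C_N/C_{M0} = 0.4701/2.70 = 0.174.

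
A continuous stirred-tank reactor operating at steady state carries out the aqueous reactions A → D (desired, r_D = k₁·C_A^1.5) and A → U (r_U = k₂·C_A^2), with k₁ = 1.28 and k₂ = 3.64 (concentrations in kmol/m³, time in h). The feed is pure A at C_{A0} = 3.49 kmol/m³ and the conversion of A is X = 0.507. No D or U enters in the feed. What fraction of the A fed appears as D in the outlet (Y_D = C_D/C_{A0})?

Exit C_A = C_{A0}(1−X) = 3.49×0.493 = 1.721 kmol/m³.
Rates in a CSTR are evaluated at the outlet concentration: r_D = 1.28×1.721^1.5 = 2.889, r_U = 3.64×1.721^2 = 10.78.
Fraction of consumed A going to D: r_D/(r_D+r_U) = 0.2114.
C_D = 0.2114·C_{A0}·X = 0.2114×3.49×0.507 = 0.374 kmol/m³; Y_D = C_D/C_{A0} = 0.107.

0.107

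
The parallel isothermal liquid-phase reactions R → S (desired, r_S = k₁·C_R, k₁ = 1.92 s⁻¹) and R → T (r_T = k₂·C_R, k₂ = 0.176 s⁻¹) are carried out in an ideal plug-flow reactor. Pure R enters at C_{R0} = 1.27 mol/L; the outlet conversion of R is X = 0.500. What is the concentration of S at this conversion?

0.582 mol/L

C_R = C_{R0}(1−X) = 0.6350 mol/L.
Both paths are first order in R, so the instantaneous fraction to S is constant: dC_S/d(−C_R) = k₁/(k₁+k₂) = 0.9160.
C_S = 0.9160·(C_{R0}−C_R) = 0.9160×0.6350 = 0.582 mol/L.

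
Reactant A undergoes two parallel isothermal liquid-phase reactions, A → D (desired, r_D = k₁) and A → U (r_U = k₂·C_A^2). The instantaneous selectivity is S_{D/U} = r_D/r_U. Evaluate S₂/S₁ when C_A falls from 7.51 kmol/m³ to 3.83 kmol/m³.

S_{D/U} = (k₁/k₂)·C_A^-2, so S₂/S₁ = (C_{A,2}/C_{A,1})^-2.
= (3.83/7.51)^(-2) = (0.5100)^(-2) = 3.84.

3.84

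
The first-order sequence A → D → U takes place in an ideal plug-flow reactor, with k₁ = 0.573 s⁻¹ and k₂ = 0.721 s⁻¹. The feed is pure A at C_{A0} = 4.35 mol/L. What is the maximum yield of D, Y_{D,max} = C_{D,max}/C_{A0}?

0.327

Evaluating C_D at τ_opt = ln(k₂/k₁)/(k₂−k₁) gives C_{D,max}/C_{A0} = (k₁/k₂)^[k₂/(k₂−k₁)].
= (0.573/0.721)^(0.721/(0.721−0.573)) = (0.7947)^(4.872) = 0.3265.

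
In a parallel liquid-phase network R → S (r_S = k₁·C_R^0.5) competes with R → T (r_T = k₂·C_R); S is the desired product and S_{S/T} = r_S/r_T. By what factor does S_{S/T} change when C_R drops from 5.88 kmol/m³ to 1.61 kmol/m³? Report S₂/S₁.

1.91

S_{S/T} = (k₁/k₂)·C_R^-0.5, so S₂/S₁ = (C_{R,2}/C_{R,1})^-0.5.
= (1.61/5.88)^(-0.5) = (0.2738)^(-0.5) = 1.91.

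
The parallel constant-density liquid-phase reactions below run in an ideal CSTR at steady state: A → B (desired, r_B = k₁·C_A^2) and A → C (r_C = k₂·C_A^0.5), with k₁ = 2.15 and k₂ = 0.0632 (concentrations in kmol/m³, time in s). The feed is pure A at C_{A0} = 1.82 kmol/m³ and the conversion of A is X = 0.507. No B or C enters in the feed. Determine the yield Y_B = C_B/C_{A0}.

Exit C_A = C_{A0}(1−X) = 1.82×0.493 = 0.8973 kmol/m³.
Rates in a CSTR are evaluated at the outlet concentration: r_B = 2.15×0.8973^2 = 1.731, r_C = 0.0632×0.8973^0.5 = 0.05987.
Fraction of consumed A going to B: r_B/(r_B+r_C) = 0.9666.
C_B = 0.9666·C_{A0}·X = 0.9666×1.82×0.507 = 0.892 kmol/m³; Y_B = C_B/C_{A0} = 0.490.

0.490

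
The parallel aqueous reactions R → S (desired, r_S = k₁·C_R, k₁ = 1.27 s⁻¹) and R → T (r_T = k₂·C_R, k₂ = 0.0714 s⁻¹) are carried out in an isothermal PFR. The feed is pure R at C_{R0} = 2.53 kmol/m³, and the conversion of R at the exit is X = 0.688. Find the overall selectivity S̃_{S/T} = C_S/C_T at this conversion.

17.8

C_R = C_{R0}(1−X) = 0.7894 kmol/m³.
Both paths are first order in R, so the instantaneous fraction to S is constant: dC_S/d(−C_R) = k₁/(k₁+k₂) = 0.9468.
C_S = 0.9468·(C_{R0}−C_R) = 0.9468×1.741 = 1.65 kmol/m³.
C_T = (C_{R0}−C_R)−C_S = 0.09265 kmol/m³; S̃_{S/T} = 1.648/0.09265 = 17.8.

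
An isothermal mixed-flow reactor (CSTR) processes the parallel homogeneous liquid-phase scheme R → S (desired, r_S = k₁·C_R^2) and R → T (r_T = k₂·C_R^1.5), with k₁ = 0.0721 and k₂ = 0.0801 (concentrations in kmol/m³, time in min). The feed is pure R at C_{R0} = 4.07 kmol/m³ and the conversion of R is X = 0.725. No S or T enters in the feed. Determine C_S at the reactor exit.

1.44 kmol/m³

Exit C_R = C_{R0}(1−X) = 4.07×0.275 = 1.119 kmol/m³.
In a CSTR the entire volume is at exit conditions, so r_S = 0.0721×1.119^2 = 0.09032 and r_T = 0.0801×1.119^1.5 = 0.09485.
Fraction of consumed R going to S: r_S/(r_S+r_T) = 0.4878.
C_S = 0.4878·C_{R0}·X = 0.4878×4.07×0.725 = 1.44 kmol/m³.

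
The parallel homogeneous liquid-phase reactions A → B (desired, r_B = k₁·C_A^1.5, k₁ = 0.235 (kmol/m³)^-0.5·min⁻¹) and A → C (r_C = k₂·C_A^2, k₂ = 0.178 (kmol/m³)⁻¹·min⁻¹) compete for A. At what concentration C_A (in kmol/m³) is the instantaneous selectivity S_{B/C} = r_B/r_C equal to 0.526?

S_{B/C} = (k₁/k₂)·C_A^-0.5 ⇒ C_A = (S·k₂/k₁)^(-2).
= (0.526×0.178/0.235)^(-2) = (0.3984)^(-2) = 6.30 kmol/m³.

6.30 kmol/m³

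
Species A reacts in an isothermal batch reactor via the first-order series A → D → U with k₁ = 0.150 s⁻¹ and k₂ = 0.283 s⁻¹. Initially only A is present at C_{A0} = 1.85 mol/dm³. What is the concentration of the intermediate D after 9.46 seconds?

The intermediate concentration in a first-order A→B→C sequence is C_D = k₁C_{A0}(e^(−k₁t) − e^(−k₂t))/(k₂−k₁).
e^(−k₁t) = e^(−0.150×9.46) = e^(−1.419) = 0.2420; e^(−k₂t) = e^(−2.677) = 0.06876.
C_D = 0.150×1.85/(0.283−0.150) × (0.2420−0.06876) = 2.086×0.1732 = 0.3614 mol/dm³.

0.361 mol/dm³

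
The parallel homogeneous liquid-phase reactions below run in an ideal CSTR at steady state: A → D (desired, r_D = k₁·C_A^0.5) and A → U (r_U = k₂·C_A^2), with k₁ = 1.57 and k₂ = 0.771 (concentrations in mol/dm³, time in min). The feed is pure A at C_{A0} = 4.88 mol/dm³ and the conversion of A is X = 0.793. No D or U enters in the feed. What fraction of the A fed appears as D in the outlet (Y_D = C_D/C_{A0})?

Exit C_A = C_{A0}(1−X) = 4.88×0.207 = 1.010 mol/dm³.
A CSTR operates uniformly at the exit composition, giving r_D = 1.578 and r_U = 0.7867 (each k·C_A^n at C_A = 1.010).
Fraction of consumed A going to D: r_D/(r_D+r_U) = 0.6673.
C_D = 0.6673·C_{A0}·X = 0.6673×4.88×0.793 = 2.58 mol/dm³; Y_D = C_D/C_{A0} = 0.529.

0.529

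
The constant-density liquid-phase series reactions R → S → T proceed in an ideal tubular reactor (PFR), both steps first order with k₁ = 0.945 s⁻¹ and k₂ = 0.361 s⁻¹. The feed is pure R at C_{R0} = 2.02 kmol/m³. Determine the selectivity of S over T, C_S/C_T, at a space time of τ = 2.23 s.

1.50

For first-order series with pure R initially, C_S(τ) = k₁C_{R0}/(k₂−k₁)·(e^(−k₁τ) − e^(−k₂τ)).
e^(−k₁τ) = e^(−0.945×2.23) = e^(−2.107) = 0.1216; e^(−k₂τ) = e^(−0.8050) = 0.4471.
C_S = 0.945×2.02/(0.361−0.945) × (0.1216−0.4471) = (-3.269)×(-0.3255) = 1.064 kmol/m³.
C_R = C_{R0}e^(−k₁τ) = 0.2456 kmol/m³, so C_T = C_{R0}−C_R−C_S = 0.7105 kmol/m³; C_S/C_T = 1.50.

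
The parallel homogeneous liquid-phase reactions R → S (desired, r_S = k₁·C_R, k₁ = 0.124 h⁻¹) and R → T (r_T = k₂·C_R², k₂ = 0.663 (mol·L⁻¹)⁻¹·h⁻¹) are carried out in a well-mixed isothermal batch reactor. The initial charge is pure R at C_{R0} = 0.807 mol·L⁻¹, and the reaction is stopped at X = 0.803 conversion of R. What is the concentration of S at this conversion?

0.197 mol·L⁻¹

C_R = C_{R0}(1−X) = 0.1590 mol·L⁻¹.
Along a PFR/batch, dC_S/dC_R = −r_S/(r_S+r_T) = −k₁/(k₁+k₂·C_R).
Integrating from C_{R0} to C_R: C_S = (0.124/0.663)·ln[(0.124+0.663·0.807)/(0.124+0.663·0.159)] = 0.1870·ln(0.6590/0.2294) = 0.1974 mol·L⁻¹.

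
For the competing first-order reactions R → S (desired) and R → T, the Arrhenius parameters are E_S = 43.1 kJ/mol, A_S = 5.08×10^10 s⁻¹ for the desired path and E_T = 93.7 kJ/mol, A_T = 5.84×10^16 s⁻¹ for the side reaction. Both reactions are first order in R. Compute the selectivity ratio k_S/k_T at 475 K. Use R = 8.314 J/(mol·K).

0.319

k_S/k_T = (A_S/A_T)·exp[−(E_S−E_T)/(RT)] = (A_S/A_T)·exp[(E_T−E_S)/(RT)].
(E_T−E_S)/(RT) = (93.7−43.1)×10³/(8.314×475) = 50600/3949 = 12.81.
k_S/k_T = (5.08×10^10/5.84×10^16)·exp(12.81) = 8.699×10^-7 × 3.669×10^5 = 0.319.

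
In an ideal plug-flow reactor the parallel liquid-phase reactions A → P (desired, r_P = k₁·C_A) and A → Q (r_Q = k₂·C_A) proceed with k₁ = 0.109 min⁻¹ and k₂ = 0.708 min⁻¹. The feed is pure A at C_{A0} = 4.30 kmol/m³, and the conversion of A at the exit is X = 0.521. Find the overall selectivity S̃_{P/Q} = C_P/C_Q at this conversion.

C_A = C_{A0}(1−X) = 2.060 kmol/m³.
Both paths are first order in A, so the instantaneous fraction to P is constant: dC_P/d(−C_A) = k₁/(k₁+k₂) = 0.1334.
C_P = 0.1334·(C_{A0}−C_A) = 0.1334×2.240 = 0.299 kmol/m³.
C_Q = (C_{A0}−C_A)−C_P = 1.941 kmol/m³; S̃_{P/Q} = 0.2989/1.941 = 0.154.

0.154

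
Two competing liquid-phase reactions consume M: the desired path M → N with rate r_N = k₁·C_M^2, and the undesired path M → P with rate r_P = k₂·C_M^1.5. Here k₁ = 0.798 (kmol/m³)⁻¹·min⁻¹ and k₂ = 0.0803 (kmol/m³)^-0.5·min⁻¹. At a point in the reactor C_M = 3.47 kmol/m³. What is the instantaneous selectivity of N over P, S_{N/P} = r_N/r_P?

S_{N/P} = r_N/r_P = (k₁·C_M^2)/(k₂·C_M^1.5) = (k₁/k₂)·C_M^0.5.
= (0.798×3.470^2) / (0.0803×3.470^1.5) = 9.609/0.5191 = 18.5.
Since the desired path is higher order in M, keeping C_M high (PFR or concentrated feed) favours N.

18.5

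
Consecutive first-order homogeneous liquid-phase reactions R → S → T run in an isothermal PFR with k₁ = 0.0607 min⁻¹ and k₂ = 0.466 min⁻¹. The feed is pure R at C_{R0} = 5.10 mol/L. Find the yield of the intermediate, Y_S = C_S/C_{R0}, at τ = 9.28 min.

For first-order series with pure R initially, C_S(τ) = k₁C_{R0}/(k₂−k₁)·(e^(−k₁τ) − e^(−k₂τ)).
e^(−k₁τ) = e^(−0.0607×9.28) = e^(−0.5633) = 0.5693; e^(−k₂τ) = e^(−4.324) = 0.01324.
C_S = 0.0607×5.10/(0.466−0.0607) × (0.5693−0.01324) = 0.7638×0.5561 = 0.4247 mol/L.
Y_S = C_S/C_{R0} = 0.4247/5.10 = 0.0833.

0.0833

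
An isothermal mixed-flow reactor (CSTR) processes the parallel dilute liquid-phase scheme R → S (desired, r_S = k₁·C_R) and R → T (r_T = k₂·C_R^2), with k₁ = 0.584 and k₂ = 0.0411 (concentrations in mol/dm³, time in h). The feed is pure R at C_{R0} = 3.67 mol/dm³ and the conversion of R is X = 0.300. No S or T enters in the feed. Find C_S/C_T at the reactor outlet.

Exit C_R = C_{R0}(1−X) = 3.67×0.700 = 2.569 mol/dm³.
A CSTR operates uniformly at the exit composition, giving r_S = 1.500 and r_T = 0.2713 (each k·C_R^n at C_R = 2.569).
Overall selectivity = C_S/C_T = r_Sτ/(r_Tτ) = r_S/r_T = 5.53.

5.53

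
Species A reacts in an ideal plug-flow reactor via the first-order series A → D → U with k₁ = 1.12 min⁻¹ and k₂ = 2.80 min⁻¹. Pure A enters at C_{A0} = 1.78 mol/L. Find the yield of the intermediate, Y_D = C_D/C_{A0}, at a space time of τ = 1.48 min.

Solving the coupled first-order balances gives C_D(τ) = [k₁/(k₂−k₁)]·C_{A0}·(e^(−k₁τ) − e^(−k₂τ)).
e^(−k₁τ) = e^(−1.12×1.48) = e^(−1.658) = 0.1906; e^(−k₂τ) = e^(−4.144) = 0.01586.
C_D = 1.12×1.78/(2.80−1.12) × (0.1906−0.01586) = 1.187×0.1747 = 0.2074 mol/L.
Y_D = C_D/C_{A0} = 0.2074/1.78 = 0.116.

0.116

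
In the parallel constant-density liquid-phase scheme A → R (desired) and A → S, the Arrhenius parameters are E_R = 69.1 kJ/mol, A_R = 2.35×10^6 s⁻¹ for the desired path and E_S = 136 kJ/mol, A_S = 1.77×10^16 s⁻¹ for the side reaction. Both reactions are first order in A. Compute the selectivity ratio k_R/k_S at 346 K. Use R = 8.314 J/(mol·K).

k_R/k_S = (A_R/A_S)·exp[−(E_R−E_S)/(RT)] = (A_R/A_S)·exp[(E_S−E_R)/(RT)].
(E_S−E_R)/(RT) = (136−69.1)×10³/(8.314×346) = 66900/2877 = 23.26.
k_R/k_S = (2.35×10^6/1.77×10^16)·exp(23.26) = 1.328×10^-10 × 1.259×10^10 = 1.67.

1.67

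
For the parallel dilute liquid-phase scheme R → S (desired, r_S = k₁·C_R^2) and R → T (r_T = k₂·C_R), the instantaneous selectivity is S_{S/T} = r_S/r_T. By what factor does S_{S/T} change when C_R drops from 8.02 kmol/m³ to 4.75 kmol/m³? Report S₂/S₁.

S_{S/T} = (k₁/k₂)·C_R, so S₂/S₁ = (C_{R,2}/C_{R,1}).
= 4.75/8.02 = 0.592.
Selectivity toward S falls as C_R falls — high-concentration operation is favoured.

0.592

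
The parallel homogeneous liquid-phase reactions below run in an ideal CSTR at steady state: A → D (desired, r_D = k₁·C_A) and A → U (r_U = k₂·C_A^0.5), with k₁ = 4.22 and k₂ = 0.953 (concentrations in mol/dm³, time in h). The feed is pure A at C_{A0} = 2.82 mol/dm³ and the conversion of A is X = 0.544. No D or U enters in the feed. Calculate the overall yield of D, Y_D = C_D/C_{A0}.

Exit C_A = C_{A0}(1−X) = 2.82×0.456 = 1.286 mol/dm³.
A CSTR operates uniformly at the exit composition, giving r_D = 5.427 and r_U = 1.081 (each k·C_A^n at C_A = 1.286).
Fraction of consumed A going to D: r_D/(r_D+r_U) = 0.8339.
C_D = 0.8339·C_{A0}·X = 0.8339×2.82×0.544 = 1.28 mol/dm³; Y_D = C_D/C_{A0} = 0.454.

0.454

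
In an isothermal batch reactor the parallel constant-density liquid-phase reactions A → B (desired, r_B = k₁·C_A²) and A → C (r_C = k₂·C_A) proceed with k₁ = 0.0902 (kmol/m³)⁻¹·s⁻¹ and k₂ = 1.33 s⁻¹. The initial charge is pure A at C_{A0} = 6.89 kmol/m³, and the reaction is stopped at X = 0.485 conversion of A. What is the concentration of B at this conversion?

C_A = C_{A0}(1−X) = 3.548 kmol/m³.
Along a PFR/batch, dC_C/dC_A = −r_C/(r_B+r_C) = −k₂/(k₂+k₁·C_A).
Integrating from C_{A0} to C_A: C_C = (1.33/0.0902)·ln[(1.33+0.0902·6.89)/(1.33+0.0902·3.55)] = 14.75·ln(1.951/1.650) = 2.474 kmol/m³.
Then C_B = (C_{A0}−C_A) − C_C = 3.342 − 2.474 = 0.8678 kmol/m³.

0.868 kmol/m³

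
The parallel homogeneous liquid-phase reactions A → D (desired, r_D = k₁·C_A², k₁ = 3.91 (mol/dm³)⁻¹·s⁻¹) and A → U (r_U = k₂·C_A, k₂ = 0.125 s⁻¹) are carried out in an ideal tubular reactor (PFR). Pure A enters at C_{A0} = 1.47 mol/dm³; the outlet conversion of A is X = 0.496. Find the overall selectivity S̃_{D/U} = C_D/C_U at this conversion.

C_A = C_{A0}(1−X) = 0.7409 mol/dm³.
Along a PFR/batch, dC_U/dC_A = −r_U/(r_D+r_U) = −k₂/(k₂+k₁·C_A).
Integrating from C_{A0} to C_A: C_U = (0.125/3.91)·ln[(0.125+3.91·1.47)/(0.125+3.91·0.741)] = 0.03197·ln(5.873/3.022) = 0.02124 mol/dm³.
Then C_D = (C_{A0}−C_A) − C_U = 0.7291 − 0.02124 = 0.7079 mol/dm³.
S̃_{D/U} = C_D/C_U = 0.7079/0.02124 = 33.3.

33.3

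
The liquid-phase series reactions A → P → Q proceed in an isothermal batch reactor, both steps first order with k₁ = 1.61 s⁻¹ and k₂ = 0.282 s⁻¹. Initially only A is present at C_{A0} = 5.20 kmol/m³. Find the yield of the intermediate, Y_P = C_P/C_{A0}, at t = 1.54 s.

0.684

Solving the coupled first-order balances gives C_P(t) = [k₁/(k₂−k₁)]·C_{A0}·(e^(−k₁t) − e^(−k₂t)).
e^(−k₁t) = e^(−1.61×1.54) = e^(−2.479) = 0.08379; e^(−k₂t) = e^(−0.4343) = 0.6477.
C_P = 1.61×5.20/(0.282−1.61) × (0.08379−0.6477) = (-6.304)×(-0.5639) = 3.555 kmol/m³.
Y_P = C_P/C_{A0} = 3.555/5.20 = 0.684.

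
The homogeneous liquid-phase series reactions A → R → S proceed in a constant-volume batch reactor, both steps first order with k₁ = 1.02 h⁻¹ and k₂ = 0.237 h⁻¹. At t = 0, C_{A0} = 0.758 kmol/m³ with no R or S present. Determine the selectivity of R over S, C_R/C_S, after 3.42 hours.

The intermediate concentration in a first-order A→B→C sequence is C_R = k₁C_{A0}(e^(−k₁t) − e^(−k₂t))/(k₂−k₁).
e^(−k₁t) = e^(−1.02×3.42) = e^(−3.488) = 0.03055; e^(−k₂t) = e^(−0.8105) = 0.4446.
C_R = 1.02×0.758/(0.237−1.02) × (0.03055−0.4446) = (-0.9874)×(-0.4141) = 0.4089 kmol/m³.
C_A = C_{A0}e^(−k₁t) = 0.02316 kmol/m³, so C_S = C_{A0}−C_A−C_R = 0.3260 kmol/m³; C_R/C_S = 1.25.

1.25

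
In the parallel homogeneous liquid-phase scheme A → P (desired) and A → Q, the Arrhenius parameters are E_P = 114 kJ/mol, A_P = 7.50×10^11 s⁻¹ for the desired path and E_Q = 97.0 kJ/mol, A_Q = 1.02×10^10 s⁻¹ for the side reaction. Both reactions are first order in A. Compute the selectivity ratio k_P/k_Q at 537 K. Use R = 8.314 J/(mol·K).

k_P/k_Q = (A_P/A_Q)·exp[−(E_P−E_Q)/(RT)] = (A_P/A_Q)·exp[(E_Q−E_P)/(RT)].
(E_Q−E_P)/(RT) = (97.0−114)×10³/(8.314×537) = -17000/4465 = -3.808.
k_P/k_Q = (7.50×10^11/1.02×10^10)·exp(-3.808) = 73.53 × 0.02220 = 1.63.

1.63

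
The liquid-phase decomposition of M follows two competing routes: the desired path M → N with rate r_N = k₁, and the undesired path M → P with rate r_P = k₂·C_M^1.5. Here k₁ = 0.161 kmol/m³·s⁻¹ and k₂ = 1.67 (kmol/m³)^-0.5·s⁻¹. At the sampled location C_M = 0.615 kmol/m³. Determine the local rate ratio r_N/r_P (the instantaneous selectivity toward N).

S_{N/P} = r_N/r_P = (k₁)/(k₂·C_M^1.5) = (k₁/k₂)·C_M^-1.5.
= (0.161) / (1.67×0.6150^1.5) = 0.1610/0.8054 = 0.200.
The undesired path is higher order in M, so low C_M (CSTR or dilute feed) favours N.

0.200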